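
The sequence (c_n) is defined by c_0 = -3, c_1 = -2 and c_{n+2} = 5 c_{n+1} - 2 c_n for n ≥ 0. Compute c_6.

c_2 = 5·(-2) - 2·(-3) = -4
c_3 = 5·(-4) - 2·(-2) = -16
c_4 = 5·(-16) - 2·(-4) = -72
c_5 = 5·(-72) - 2·(-16) = -328
c_6 = 5·(-328) - 2·(-72) = -1496

-1496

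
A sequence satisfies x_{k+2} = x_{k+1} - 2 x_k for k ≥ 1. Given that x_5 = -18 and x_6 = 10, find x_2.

Rearranging, x_{k-2} = (x_k - x_{k-1}) / -2.
x_4 = (10 - (-18)) / -2 = 28/-2 = -14
x_3 = (-18 - (-14)) / -2 = -4/-2 = 2
x_2 = (-14 - 2) / -2 = -16/-2 = 8

8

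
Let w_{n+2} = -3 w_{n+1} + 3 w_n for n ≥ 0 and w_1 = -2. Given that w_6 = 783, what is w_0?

-1

Let w_0 = x.
w_2 = 6 + 3x
w_3 = -24 - 9x
w_4 = 90 + 36x
w_5 = -342 - 135x
w_6 = 1296 + 513x
So 1296 + 513x = 783, giving x = -1.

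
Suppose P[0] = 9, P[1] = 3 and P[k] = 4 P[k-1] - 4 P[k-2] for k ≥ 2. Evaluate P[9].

P[2] = 4(3) - 4(9) = -24
P[3] = 4(-24) - 4(3) = -108
P[4] = 4(-108) - 4(-24) = -336
P[5] = 4(-336) - 4(-108) = -912
P[6] = 4(-912) - 4(-336) = -2304
P[7] = 4(-2304) - 4(-912) = -5568
P[8] = 4(-5568) - 4(-2304) = -13056
P[9] = 4(-13056) - 4(-5568) = -29952

-29952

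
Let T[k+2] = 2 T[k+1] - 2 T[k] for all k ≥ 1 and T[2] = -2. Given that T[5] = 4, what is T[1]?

Let T[1] = y.
T[3] = -4 - 2y
T[4] = -4 - 4y
T[5] = -4y
So -4y = 4, giving y = -1.

-1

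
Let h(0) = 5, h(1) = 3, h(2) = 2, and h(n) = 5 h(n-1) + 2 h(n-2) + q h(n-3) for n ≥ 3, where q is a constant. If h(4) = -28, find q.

-4

h(3) = 16 + 5q
h(4) = 84 + 28q
So 84 + 28q = -28, giving q = -4.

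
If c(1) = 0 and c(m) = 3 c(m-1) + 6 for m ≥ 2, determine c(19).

The fixed point is 6/(1 - 3) = -3, so c(m) + 3 = 3(c(m-1) + 3).
Hence c(m) = 3·3^{m-1} - 3.
c(19) = 3·3^{18} - 3 = 3·387420489 - 3 = 1162261464.

1162261464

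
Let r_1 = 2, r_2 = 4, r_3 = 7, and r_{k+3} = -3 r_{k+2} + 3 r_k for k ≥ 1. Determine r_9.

2682

r_4 = -3(7) + 3(2) = -15
r_5 = -3(-15) + 3(4) = 57
r_6 = -3(57) + 3(7) = -150
r_7 = -3(-150) + 3(-15) = 405
r_8 = -3(405) + 3(57) = -1044
r_9 = -3(-1044) + 3(-150) = 2682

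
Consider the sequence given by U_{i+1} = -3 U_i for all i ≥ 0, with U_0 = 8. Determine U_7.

U_1 = -3(8) = -24
U_2 = -3(-24) = 72
U_3 = -3(72) = -216
U_4 = -3(-216) = 648
U_5 = -3(648) = -1944
U_6 = -3(-1944) = 5832
U_7 = -3(5832) = -17496

-17496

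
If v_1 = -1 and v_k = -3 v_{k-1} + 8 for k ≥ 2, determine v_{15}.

-14348905

The fixed point is 8/(1 + 3) = 2, so v_k - 2 = -3(v_{k-1} - 2).
Hence v_k = -3·(-3)^{k-1} + 2.
v_{15} = -3·(-3)^{14} + 2 = -3·4782969 + 2 = -14348905.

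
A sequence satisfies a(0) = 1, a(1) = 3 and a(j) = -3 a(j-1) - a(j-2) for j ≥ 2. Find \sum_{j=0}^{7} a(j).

a(2) = -3·3 - 1 = -10
a(3) = -3·(-10) - 3 = 27
a(4) = -3·27 - (-10) = -71
a(5) = -3·(-71) - 27 = 186
a(6) = -3·186 - (-71) = -487
a(7) = -3·(-487) - 186 = 1275
Sum = 1 + 3 + (-10) + 27 + (-71) + 186 + (-487) + 1275 = 924

924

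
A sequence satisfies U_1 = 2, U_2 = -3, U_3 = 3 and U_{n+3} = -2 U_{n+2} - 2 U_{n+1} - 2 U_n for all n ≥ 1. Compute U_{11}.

U_4 = -2(3) - 2(-3) - 2(2) = -4
U_5 = -2(-4) - 2(3) - 2(-3) = 8
U_6 = -2(8) - 2(-4) - 2(3) = -14
U_7 = -2(-14) - 2(8) - 2(-4) = 20
U_8 = -2(20) - 2(-14) - 2(8) = -28
U_9 = -2(-28) - 2(20) - 2(-14) = 44
U_{10} = -2(44) - 2(-28) - 2(20) = -72
U_{11} = -2(-72) - 2(44) - 2(-28) = 112

112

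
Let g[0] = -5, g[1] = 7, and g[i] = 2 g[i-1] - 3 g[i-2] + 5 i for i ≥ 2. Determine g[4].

g[2] = 2·7 - 3·(-5) + 10 = 39
g[3] = 2·39 - 3·7 + 15 = 72
g[4] = 2·72 - 3·39 + 20 = 47

47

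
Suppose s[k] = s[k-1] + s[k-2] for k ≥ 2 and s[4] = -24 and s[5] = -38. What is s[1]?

-4

Rearranging, s[k-2] = s[k] - s[k-1].
s[3] = -38 - (-24) = -14
s[2] = -24 - (-14) = -10
s[1] = -14 - (-10) = -4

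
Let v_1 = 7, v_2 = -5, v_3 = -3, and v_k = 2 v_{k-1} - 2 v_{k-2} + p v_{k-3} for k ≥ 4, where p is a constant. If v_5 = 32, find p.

v_4 = 4 + 7p
v_5 = 14 + 9p
So 14 + 9p = 32, giving p = 2.

2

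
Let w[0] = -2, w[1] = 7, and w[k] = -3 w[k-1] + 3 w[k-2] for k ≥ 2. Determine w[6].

-5562

w[2] = -3(7) + 3(-2) = -27
w[3] = -3(-27) + 3(7) = 102
w[4] = -3(102) + 3(-27) = -387
w[5] = -3(-387) + 3(102) = 1467
w[6] = -3(1467) + 3(-387) = -5562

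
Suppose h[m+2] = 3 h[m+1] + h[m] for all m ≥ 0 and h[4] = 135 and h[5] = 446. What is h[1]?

Rearranging, h[m-2] = h[m] - 3 h[m-1].
h[3] = 446 - 3*135 = 41
h[2] = 135 - 3*41 = 12
h[1] = 41 - 3*12 = 5

5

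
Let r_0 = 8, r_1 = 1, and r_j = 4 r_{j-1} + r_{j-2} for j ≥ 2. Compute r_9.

r_2 = 4·1 + 8 = 12
r_3 = 4·12 + 1 = 49
r_4 = 4·49 + 12 = 208
r_5 = 4·208 + 49 = 881
r_6 = 4·881 + 208 = 3732
r_7 = 4·3732 + 881 = 15809
r_8 = 4·15809 + 3732 = 66968
r_9 = 4·66968 + 15809 = 283681

283681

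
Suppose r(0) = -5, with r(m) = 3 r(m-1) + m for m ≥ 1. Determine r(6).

r(1) = 3·(-5) + 1 = -14
r(2) = 3·(-14) + 2 = -40
r(3) = 3·(-40) + 3 = -117
r(4) = 3·(-117) + 4 = -347
r(5) = 3·(-347) + 5 = -1036
r(6) = 3·(-1036) + 6 = -3102

-3102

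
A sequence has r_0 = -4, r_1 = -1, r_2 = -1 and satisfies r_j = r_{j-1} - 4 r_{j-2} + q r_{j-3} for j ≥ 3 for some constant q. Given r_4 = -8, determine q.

r_3 = 3 - 4q
r_4 = 7 - 5q
So 7 - 5q = -8, giving q = 3.

3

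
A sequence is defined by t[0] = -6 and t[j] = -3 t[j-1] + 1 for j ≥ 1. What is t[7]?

t[1] = -3*(-6) + 1 = 19
t[2] = -3*19 + 1 = -56
t[3] = -3*(-56) + 1 = 169
t[4] = -3*169 + 1 = -506
t[5] = -3*(-506) + 1 = 1519
t[6] = -3*1519 + 1 = -4556
t[7] = -3*(-4556) + 1 = 13669

13669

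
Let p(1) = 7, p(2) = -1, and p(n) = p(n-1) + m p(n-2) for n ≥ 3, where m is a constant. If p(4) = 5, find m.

1

p(3) = -1 + 7m
p(4) = -1 + 6m
So -1 + 6m = 5, giving m = 1.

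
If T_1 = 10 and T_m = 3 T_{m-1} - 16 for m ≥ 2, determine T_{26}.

The fixed point is -16/(1 - 3) = 8, so T_m - 8 = 3(T_{m-1} - 8).
Hence T_m = 2·3^{m-1} + 8.
T_{26} = 2·3^{25} + 8 = 2·847288609443 + 8 = 1694577218894.

1694577218894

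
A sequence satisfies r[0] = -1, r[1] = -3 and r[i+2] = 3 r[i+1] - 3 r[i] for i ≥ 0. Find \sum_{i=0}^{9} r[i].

r[2] = 3(-3) - 3(-1) = -6
r[3] = 3(-6) - 3(-3) = -9
r[4] = 3(-9) - 3(-6) = -9
r[5] = 3(-9) - 3(-9) = 0
r[6] = 3(0) - 3(-9) = 27
r[7] = 3(27) - 3(0) = 81
r[8] = 3(81) - 3(27) = 162
r[9] = 3(162) - 3(81) = 243
Sum = (-1) + (-3) + (-6) + (-9) + (-9) + 0 + 27 + 81 + 162 + 243 = 485

485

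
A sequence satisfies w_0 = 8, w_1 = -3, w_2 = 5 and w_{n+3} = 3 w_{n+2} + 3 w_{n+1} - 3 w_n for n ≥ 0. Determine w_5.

-159

w_3 = 3*5 + 3*(-3) - 3*8 = -18
w_4 = 3*(-18) + 3*5 - 3*(-3) = -30
w_5 = 3*(-30) + 3*(-18) - 3*5 = -159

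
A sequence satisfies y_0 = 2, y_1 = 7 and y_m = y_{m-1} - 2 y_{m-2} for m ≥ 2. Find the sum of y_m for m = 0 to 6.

28

y_2 = 7 - 2*2 = 3
y_3 = 3 - 2*7 = -11
y_4 = (-11) - 2*3 = -17
y_5 = (-17) - 2*(-11) = 5
y_6 = 5 - 2*(-17) = 39
Sum = 2 + 7 + 3 + (-11) + (-17) + 5 + 39 = 28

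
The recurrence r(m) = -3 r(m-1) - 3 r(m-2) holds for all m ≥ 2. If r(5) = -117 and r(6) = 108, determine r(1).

Rearranging, r(m-2) = (r(m) + 3 r(m-1)) / -3.
r(4) = (108 + 3(-117)) / -3 = -243/-3 = 81
r(3) = (-117 + 3(81)) / -3 = 126/-3 = -42
r(2) = (81 + 3(-42)) / -3 = -45/-3 = 15
r(1) = (-42 + 3(15)) / -3 = 3/-3 = -1

-1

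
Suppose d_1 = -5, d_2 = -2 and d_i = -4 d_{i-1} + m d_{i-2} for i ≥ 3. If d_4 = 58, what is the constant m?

5

d_3 = 8 - 5m
d_4 = -32 + 18m
So -32 + 18m = 58, giving m = 5.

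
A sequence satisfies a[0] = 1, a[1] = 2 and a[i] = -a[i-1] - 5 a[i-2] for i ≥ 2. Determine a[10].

a[2] = -2 - 5(1) = -7
a[3] = -(-7) - 5(2) = -3
a[4] = -(-3) - 5(-7) = 38
a[5] = -38 - 5(-3) = -23
a[6] = -(-23) - 5(38) = -167
a[7] = -(-167) - 5(-23) = 282
a[8] = -282 - 5(-167) = 553
a[9] = -553 - 5(282) = -1963
a[10] = -(-1963) - 5(553) = -802

-802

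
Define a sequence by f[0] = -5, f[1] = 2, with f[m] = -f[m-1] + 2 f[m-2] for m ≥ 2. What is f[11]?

f[2] = -2 + 2*(-5) = -12
f[3] = -(-12) + 2*2 = 16
f[4] = -16 + 2*(-12) = -40
f[5] = -(-40) + 2*16 = 72
f[6] = -72 + 2*(-40) = -152
f[7] = -(-152) + 2*72 = 296
f[8] = -296 + 2*(-152) = -600
f[9] = -(-600) + 2*296 = 1192
f[10] = -1192 + 2*(-600) = -2392
f[11] = -(-2392) + 2*1192 = 4776

4776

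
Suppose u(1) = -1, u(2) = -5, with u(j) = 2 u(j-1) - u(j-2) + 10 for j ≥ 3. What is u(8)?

u(3) = 2*(-5) - (-1) + 10 = 1
u(4) = 2*1 - (-5) + 10 = 17
u(5) = 2*17 - 1 + 10 = 43
u(6) = 2*43 - 17 + 10 = 79
u(7) = 2*79 - 43 + 10 = 125
u(8) = 2*125 - 79 + 10 = 181

181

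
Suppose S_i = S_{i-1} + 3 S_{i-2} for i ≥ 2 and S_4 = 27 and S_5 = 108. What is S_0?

Rearranging, S_{i-2} = (S_i - S_{i-1}) / 3.
S_3 = (108 - 27) / 3 = 81/3 = 27
S_2 = (27 - 27) / 3 = 0/3 = 0
S_1 = (27 - 0) / 3 = 27/3 = 9
S_0 = (0 - 9) / 3 = -9/3 = -3

-3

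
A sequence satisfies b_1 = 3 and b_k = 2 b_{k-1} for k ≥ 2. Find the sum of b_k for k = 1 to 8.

b_2 = 2·3 = 6
b_3 = 2·6 = 12
b_4 = 2·12 = 24
b_5 = 2·24 = 48
b_6 = 2·48 = 96
b_7 = 2·96 = 192
b_8 = 2·192 = 384
Sum = 3 + 6 + 12 + 24 + 48 + 96 + 192 + 384 = 765

765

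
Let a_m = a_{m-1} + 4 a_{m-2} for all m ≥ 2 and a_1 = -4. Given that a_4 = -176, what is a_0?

-7

Let a_0 = x.
a_2 = -4 + 4x
a_3 = -20 + 4x
a_4 = -36 + 20x
So -36 + 20x = -176, giving x = -7.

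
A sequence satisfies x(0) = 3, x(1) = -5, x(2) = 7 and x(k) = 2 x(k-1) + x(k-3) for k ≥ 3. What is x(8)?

x(3) = 2·7 + 3 = 17
x(4) = 2·17 + (-5) = 29
x(5) = 2·29 + 7 = 65
x(6) = 2·65 + 17 = 147
x(7) = 2·147 + 29 = 323
x(8) = 2·323 + 65 = 711

711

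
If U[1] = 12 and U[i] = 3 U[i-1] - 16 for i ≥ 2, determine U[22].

The fixed point is -16/(1 - 3) = 8, so U[i] - 8 = 3(U[i-1] - 8).
Hence U[i] = 4·3^{i-1} + 8.
U[22] = 4·3^{21} + 8 = 4·10460353203 + 8 = 41841412820.

41841412820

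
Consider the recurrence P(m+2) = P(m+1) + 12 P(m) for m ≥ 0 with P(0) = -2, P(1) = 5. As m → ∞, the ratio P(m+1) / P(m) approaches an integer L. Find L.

4

The characteristic equation is r^2 - r - 12 = 0, which factors as (r - 4)(r + 3) = 0.
So the roots are 4 and -3. Since |4| > |-3| and the coefficient of 4^m is non-zero, the ratio tends to 4.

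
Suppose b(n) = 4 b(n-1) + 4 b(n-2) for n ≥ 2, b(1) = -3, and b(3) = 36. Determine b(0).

Let b(0) = x.
b(2) = -12 + 4x
b(3) = -60 + 16x
So -60 + 16x = 36, giving x = 6.

6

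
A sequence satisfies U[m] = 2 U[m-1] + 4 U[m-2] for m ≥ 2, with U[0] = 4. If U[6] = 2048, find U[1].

3

Let U[1] = z.
U[2] = 16 + 2z
U[3] = 32 + 8z
U[4] = 128 + 24z
U[5] = 384 + 80z
U[6] = 1280 + 256z
So 1280 + 256z = 2048, giving z = 3.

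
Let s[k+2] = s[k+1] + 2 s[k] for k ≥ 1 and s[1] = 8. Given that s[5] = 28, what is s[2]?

-4

Let s[2] = y.
s[3] = 16 + y
s[4] = 16 + 3y
s[5] = 48 + 5y
So 48 + 5y = 28, giving y = -4.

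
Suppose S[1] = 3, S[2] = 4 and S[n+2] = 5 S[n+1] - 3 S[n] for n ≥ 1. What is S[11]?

S[3] = 5(4) - 3(3) = 11
S[4] = 5(11) - 3(4) = 43
S[5] = 5(43) - 3(11) = 182
S[6] = 5(182) - 3(43) = 781
S[7] = 5(781) - 3(182) = 3359
S[8] = 5(3359) - 3(781) = 14452
S[9] = 5(14452) - 3(3359) = 62183
S[10] = 5(62183) - 3(14452) = 267559
S[11] = 5(267559) - 3(62183) = 1151246

1151246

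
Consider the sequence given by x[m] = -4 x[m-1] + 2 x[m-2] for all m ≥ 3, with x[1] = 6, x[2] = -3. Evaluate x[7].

x[3] = -4*(-3) + 2*6 = 24
x[4] = -4*24 + 2*(-3) = -102
x[5] = -4*(-102) + 2*24 = 456
x[6] = -4*456 + 2*(-102) = -2028
x[7] = -4*(-2028) + 2*456 = 9024

9024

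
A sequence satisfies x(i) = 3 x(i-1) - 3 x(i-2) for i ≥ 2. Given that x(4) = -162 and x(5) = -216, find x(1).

Rearranging, x(i-2) = (x(i) - 3 x(i-1)) / -3.
x(3) = (-216 - 3·(-162)) / -3 = 270/-3 = -90
x(2) = (-162 - 3·(-90)) / -3 = 108/-3 = -36
x(1) = (-90 - 3·(-36)) / -3 = 18/-3 = -6

-6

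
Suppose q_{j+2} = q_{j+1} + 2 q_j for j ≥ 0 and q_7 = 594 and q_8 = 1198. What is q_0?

Rearranging, q_{j-2} = (q_j - q_{j-1}) / 2.
q_6 = (1198 - 594) / 2 = 604/2 = 302
q_5 = (594 - 302) / 2 = 292/2 = 146
q_4 = (302 - 146) / 2 = 156/2 = 78
q_3 = (146 - 78) / 2 = 68/2 = 34
q_2 = (78 - 34) / 2 = 44/2 = 22
q_1 = (34 - 22) / 2 = 12/2 = 6
q_0 = (22 - 6) / 2 = 16/2 = 8

8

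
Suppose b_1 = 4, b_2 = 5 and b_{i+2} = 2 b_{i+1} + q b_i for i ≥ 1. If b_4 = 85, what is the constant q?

b_3 = 10 + 4q
b_4 = 20 + 13q
So 20 + 13q = 85, giving q = 5.

5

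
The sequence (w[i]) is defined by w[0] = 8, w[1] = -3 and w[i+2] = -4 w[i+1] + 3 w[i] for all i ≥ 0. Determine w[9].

-1555731

w[2] = -4·(-3) + 3·8 = 36
w[3] = -4·36 + 3·(-3) = -153
w[4] = -4·(-153) + 3·36 = 720
w[5] = -4·720 + 3·(-153) = -3339
w[6] = -4·(-3339) + 3·720 = 15516
w[7] = -4·15516 + 3·(-3339) = -72081
w[8] = -4·(-72081) + 3·15516 = 334872
w[9] = -4·334872 + 3·(-72081) = -1555731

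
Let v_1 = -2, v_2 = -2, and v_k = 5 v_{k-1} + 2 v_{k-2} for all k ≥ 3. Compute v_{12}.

v_3 = 5·(-2) + 2·(-2) = -14
v_4 = 5·(-14) + 2·(-2) = -74
v_5 = 5·(-74) + 2·(-14) = -398
v_6 = 5·(-398) + 2·(-74) = -2138
v_7 = 5·(-2138) + 2·(-398) = -11486
v_8 = 5·(-11486) + 2·(-2138) = -61706
v_9 = 5·(-61706) + 2·(-11486) = -331502
v_{10} = 5·(-331502) + 2·(-61706) = -1780922
v_{11} = 5·(-1780922) + 2·(-331502) = -9567614
v_{12} = 5·(-9567614) + 2·(-1780922) = -51399914

-51399914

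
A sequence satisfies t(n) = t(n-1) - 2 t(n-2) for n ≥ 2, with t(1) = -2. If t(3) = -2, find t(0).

2

Let t(0) = x.
t(2) = -2 - 2x
t(3) = 2 - 2x
So 2 - 2x = -2, giving x = 2.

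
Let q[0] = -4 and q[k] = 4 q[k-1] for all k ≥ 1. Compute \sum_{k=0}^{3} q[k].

-340

q[1] = 4·(-4) = -16
q[2] = 4·(-16) = -64
q[3] = 4·(-64) = -256
Sum = (-4) + (-16) + (-64) + (-256) = -340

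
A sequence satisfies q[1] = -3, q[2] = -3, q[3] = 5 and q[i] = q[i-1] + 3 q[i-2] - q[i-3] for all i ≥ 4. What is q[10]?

397

q[4] = 5 + 3(-3) - (-3) = -1
q[5] = (-1) + 3(5) - (-3) = 17
q[6] = 17 + 3(-1) - 5 = 9
q[7] = 9 + 3(17) - (-1) = 61
q[8] = 61 + 3(9) - 17 = 71
q[9] = 71 + 3(61) - 9 = 245
q[10] = 245 + 3(71) - 61 = 397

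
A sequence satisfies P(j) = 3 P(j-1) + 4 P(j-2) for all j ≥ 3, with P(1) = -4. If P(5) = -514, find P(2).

-6

Let P(2) = v.
P(3) = -16 + 3v
P(4) = -48 + 13v
P(5) = -208 + 51v
So -208 + 51v = -514, giving v = -6.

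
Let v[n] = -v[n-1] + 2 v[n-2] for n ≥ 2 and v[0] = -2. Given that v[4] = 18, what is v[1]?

-6

Let v[1] = x.
v[2] = -4 - x
v[3] = 4 + 3x
v[4] = -12 - 5x
So -12 - 5x = 18, giving x = -6.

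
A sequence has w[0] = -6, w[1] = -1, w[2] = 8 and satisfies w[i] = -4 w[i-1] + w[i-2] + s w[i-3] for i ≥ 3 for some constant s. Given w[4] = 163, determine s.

w[3] = -33 - 6s
w[4] = 140 + 23s
So 140 + 23s = 163, giving s = 1.

1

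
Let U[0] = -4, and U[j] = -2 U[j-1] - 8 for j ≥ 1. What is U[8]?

U[1] = -2·(-4) - 8 = 0
U[2] = -2·0 - 8 = -8
U[3] = -2·(-8) - 8 = 8
U[4] = -2·8 - 8 = -24
U[5] = -2·(-24) - 8 = 40
U[6] = -2·40 - 8 = -88
U[7] = -2·(-88) - 8 = 168
U[8] = -2·168 - 8 = -344

-344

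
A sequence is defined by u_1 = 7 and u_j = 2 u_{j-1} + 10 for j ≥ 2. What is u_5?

u_2 = 2*7 + 10 = 24
u_3 = 2*24 + 10 = 58
u_4 = 2*58 + 10 = 126
u_5 = 2*126 + 10 = 262

262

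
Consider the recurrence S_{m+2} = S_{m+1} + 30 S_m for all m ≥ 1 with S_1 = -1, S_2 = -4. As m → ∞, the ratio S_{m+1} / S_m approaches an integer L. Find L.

6

The characteristic equation is r^2 - r - 30 = 0, which factors as (r - 6)(r + 5) = 0.
So the roots are 6 and -5. Since |6| > |-5| and the coefficient of 6^m is non-zero, the ratio tends to 6.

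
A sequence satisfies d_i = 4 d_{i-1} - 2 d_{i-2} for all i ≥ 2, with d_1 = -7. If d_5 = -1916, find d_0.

8

Let d_0 = z.
d_2 = -28 - 2z
d_3 = -98 - 8z
d_4 = -336 - 28z
d_5 = -1148 - 96z
So -1148 - 96z = -1916, giving z = 8.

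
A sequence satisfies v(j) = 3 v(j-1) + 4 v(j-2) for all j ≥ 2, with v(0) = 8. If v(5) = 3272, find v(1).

Let v(1) = z.
v(2) = 32 + 3z
v(3) = 96 + 13z
v(4) = 416 + 51z
v(5) = 1632 + 205z
So 1632 + 205z = 3272, giving z = 8.

8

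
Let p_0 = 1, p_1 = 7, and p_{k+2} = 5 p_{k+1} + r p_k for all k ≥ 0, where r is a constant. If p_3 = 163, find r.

-1

p_2 = 35 + r
p_3 = 175 + 12r
So 175 + 12r = 163, giving r = -1.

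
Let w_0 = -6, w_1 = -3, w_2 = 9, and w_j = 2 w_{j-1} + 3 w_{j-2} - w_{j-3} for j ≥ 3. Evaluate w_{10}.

w_3 = 2(9) + 3(-3) - (-6) = 15
w_4 = 2(15) + 3(9) - (-3) = 60
w_5 = 2(60) + 3(15) - 9 = 156
w_6 = 2(156) + 3(60) - 15 = 477
w_7 = 2(477) + 3(156) - 60 = 1362
w_8 = 2(1362) + 3(477) - 156 = 3999
w_9 = 2(3999) + 3(1362) - 477 = 11607
w_{10} = 2(11607) + 3(3999) - 1362 = 33849

33849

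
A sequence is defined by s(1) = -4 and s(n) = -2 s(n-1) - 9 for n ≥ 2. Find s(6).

29

s(2) = -2(-4) - 9 = -1
s(3) = -2(-1) - 9 = -7
s(4) = -2(-7) - 9 = 5
s(5) = -2(5) - 9 = -19
s(6) = -2(-19) - 9 = 29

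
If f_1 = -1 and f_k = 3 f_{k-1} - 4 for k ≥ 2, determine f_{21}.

-10460353201

The fixed point is -4/(1 - 3) = 2, so f_k - 2 = 3(f_{k-1} - 2).
Hence f_k = -3·3^{k-1} + 2.
f_{21} = -3·3^{20} + 2 = -3·3486784401 + 2 = -10460353201.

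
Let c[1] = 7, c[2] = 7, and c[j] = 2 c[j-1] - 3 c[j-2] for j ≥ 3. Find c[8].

c[3] = 2*7 - 3*7 = -7
c[4] = 2*(-7) - 3*7 = -35
c[5] = 2*(-35) - 3*(-7) = -49
c[6] = 2*(-49) - 3*(-35) = 7
c[7] = 2*7 - 3*(-49) = 161
c[8] = 2*161 - 3*7 = 301

301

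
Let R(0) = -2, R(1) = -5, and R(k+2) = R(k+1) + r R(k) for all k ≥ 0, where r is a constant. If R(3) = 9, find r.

-2

R(2) = -5 - 2r
R(3) = -5 - 7r
So -5 - 7r = 9, giving r = -2.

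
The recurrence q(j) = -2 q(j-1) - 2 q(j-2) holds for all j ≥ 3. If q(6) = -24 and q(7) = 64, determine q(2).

Rearranging, q(j-2) = (q(j) + 2 q(j-1)) / -2.
q(5) = (64 + 2·(-24)) / -2 = 16/-2 = -8
q(4) = (-24 + 2·(-8)) / -2 = -40/-2 = 20
q(3) = (-8 + 2·20) / -2 = 32/-2 = -16
q(2) = (20 + 2·(-16)) / -2 = -12/-2 = 6

6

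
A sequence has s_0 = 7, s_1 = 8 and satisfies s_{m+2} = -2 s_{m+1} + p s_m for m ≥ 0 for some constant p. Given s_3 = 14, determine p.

s_2 = -16 + 7p
s_3 = 32 - 6p
So 32 - 6p = 14, giving p = 3.

3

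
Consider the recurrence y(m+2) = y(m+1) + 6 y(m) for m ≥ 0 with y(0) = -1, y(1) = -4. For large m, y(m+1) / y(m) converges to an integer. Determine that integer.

3

The characteristic equation is r^2 - r - 6 = 0, which factors as (r - 3)(r + 2) = 0.
So the roots are 3 and -2. Since |3| > |-2| and the coefficient of 3^m is non-zero, the ratio tends to 3.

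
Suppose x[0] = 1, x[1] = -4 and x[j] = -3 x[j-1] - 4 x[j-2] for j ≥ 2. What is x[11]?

x[2] = -3*(-4) - 4*1 = 8
x[3] = -3*8 - 4*(-4) = -8
x[4] = -3*(-8) - 4*8 = -8
x[5] = -3*(-8) - 4*(-8) = 56
x[6] = -3*56 - 4*(-8) = -136
x[7] = -3*(-136) - 4*56 = 184
x[8] = -3*184 - 4*(-136) = -8
x[9] = -3*(-8) - 4*184 = -712
x[10] = -3*(-712) - 4*(-8) = 2168
x[11] = -3*2168 - 4*(-712) = -3656

-3656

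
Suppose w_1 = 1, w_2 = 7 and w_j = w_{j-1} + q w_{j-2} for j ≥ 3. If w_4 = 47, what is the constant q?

5

w_3 = 7 + q
w_4 = 7 + 8q
So 7 + 8q = 47, giving q = 5.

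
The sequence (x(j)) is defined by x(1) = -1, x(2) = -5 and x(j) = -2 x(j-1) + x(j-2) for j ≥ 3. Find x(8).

x(3) = -2·(-5) + (-1) = 9
x(4) = -2·9 + (-5) = -23
x(5) = -2·(-23) + 9 = 55
x(6) = -2·55 + (-23) = -133
x(7) = -2·(-133) + 55 = 321
x(8) = -2·321 + (-133) = -775

-775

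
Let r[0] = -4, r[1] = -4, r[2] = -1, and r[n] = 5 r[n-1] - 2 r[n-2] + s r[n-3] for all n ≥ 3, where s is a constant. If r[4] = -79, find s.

4

r[3] = 3 - 4s
r[4] = 17 - 24s
So 17 - 24s = -79, giving s = 4.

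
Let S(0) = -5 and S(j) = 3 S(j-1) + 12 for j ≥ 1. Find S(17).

129140157

The fixed point is 12/(1 - 3) = -6, so S(j) + 6 = 3(S(j-1) + 6).
Hence S(j) = 1·3^j - 6.
S(17) = 1·3^{17} - 6 = 1·129140163 - 6 = 129140157.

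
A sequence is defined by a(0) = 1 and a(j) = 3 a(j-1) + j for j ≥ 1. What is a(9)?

a(1) = 3·1 + 1 = 4
a(2) = 3·4 + 2 = 14
a(3) = 3·14 + 3 = 45
a(4) = 3·45 + 4 = 139
a(5) = 3·139 + 5 = 422
a(6) = 3·422 + 6 = 1272
a(7) = 3·1272 + 7 = 3823
a(8) = 3·3823 + 8 = 11477
a(9) = 3·11477 + 9 = 34440

34440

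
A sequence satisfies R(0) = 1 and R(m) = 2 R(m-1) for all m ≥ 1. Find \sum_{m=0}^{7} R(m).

255

R(1) = 2*1 = 2
R(2) = 2*2 = 4
R(3) = 2*4 = 8
R(4) = 2*8 = 16
R(5) = 2*16 = 32
R(6) = 2*32 = 64
R(7) = 2*64 = 128
Sum = 1 + 2 + 4 + 8 + 16 + 32 + 64 + 128 = 255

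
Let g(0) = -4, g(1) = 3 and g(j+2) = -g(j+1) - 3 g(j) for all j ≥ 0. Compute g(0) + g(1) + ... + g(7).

-145

g(2) = -3 - 3·(-4) = 9
g(3) = -9 - 3·3 = -18
g(4) = -(-18) - 3·9 = -9
g(5) = -(-9) - 3·(-18) = 63
g(6) = -63 - 3·(-9) = -36
g(7) = -(-36) - 3·63 = -153
Sum = (-4) + 3 + 9 + (-18) + (-9) + 63 + (-36) + (-153) = -145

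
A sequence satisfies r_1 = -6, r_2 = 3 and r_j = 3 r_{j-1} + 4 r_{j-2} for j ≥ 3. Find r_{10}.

-157281

r_3 = 3*3 + 4*(-6) = -15
r_4 = 3*(-15) + 4*3 = -33
r_5 = 3*(-33) + 4*(-15) = -159
r_6 = 3*(-159) + 4*(-33) = -609
r_7 = 3*(-609) + 4*(-159) = -2463
r_8 = 3*(-2463) + 4*(-609) = -9825
r_9 = 3*(-9825) + 4*(-2463) = -39327
r_{10} = 3*(-39327) + 4*(-9825) = -157281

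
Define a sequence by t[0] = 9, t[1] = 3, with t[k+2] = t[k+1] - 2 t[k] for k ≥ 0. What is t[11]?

267

t[2] = 3 - 2(9) = -15
t[3] = (-15) - 2(3) = -21
t[4] = (-21) - 2(-15) = 9
t[5] = 9 - 2(-21) = 51
t[6] = 51 - 2(9) = 33
t[7] = 33 - 2(51) = -69
t[8] = (-69) - 2(33) = -135
t[9] = (-135) - 2(-69) = 3
t[10] = 3 - 2(-135) = 273
t[11] = 273 - 2(3) = 267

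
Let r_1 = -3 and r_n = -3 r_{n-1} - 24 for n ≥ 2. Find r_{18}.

The fixed point is -24/(1 + 3) = -6, so r_n + 6 = -3(r_{n-1} + 6).
Hence r_n = 3·(-3)^{n-1} - 6.
r_{18} = 3·(-3)^{17} - 6 = 3·-129140163 - 6 = -387420495.

-387420495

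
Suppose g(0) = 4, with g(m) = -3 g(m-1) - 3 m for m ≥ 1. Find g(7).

-9984

g(1) = -3(4) - 3 = -15
g(2) = -3(-15) - 6 = 39
g(3) = -3(39) - 9 = -126
g(4) = -3(-126) - 12 = 366
g(5) = -3(366) - 15 = -1113
g(6) = -3(-1113) - 18 = 3321
g(7) = -3(3321) - 21 = -9984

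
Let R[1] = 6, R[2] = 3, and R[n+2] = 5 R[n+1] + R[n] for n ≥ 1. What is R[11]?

R[3] = 5·3 + 6 = 21
R[4] = 5·21 + 3 = 108
R[5] = 5·108 + 21 = 561
R[6] = 5·561 + 108 = 2913
R[7] = 5·2913 + 561 = 15126
R[8] = 5·15126 + 2913 = 78543
R[9] = 5·78543 + 15126 = 407841
R[10] = 5·407841 + 78543 = 2117748
R[11] = 5·2117748 + 407841 = 10996581

10996581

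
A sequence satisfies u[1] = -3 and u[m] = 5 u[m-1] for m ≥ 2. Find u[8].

u[2] = 5*(-3) = -15
u[3] = 5*(-15) = -75
u[4] = 5*(-75) = -375
u[5] = 5*(-375) = -1875
u[6] = 5*(-1875) = -9375
u[7] = 5*(-9375) = -46875
u[8] = 5*(-46875) = -234375

-234375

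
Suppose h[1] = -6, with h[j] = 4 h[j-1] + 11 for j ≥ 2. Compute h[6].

-2393

h[2] = 4·(-6) + 11 = -13
h[3] = 4·(-13) + 11 = -41
h[4] = 4·(-41) + 11 = -153
h[5] = 4·(-153) + 11 = -601
h[6] = 4·(-601) + 11 = -2393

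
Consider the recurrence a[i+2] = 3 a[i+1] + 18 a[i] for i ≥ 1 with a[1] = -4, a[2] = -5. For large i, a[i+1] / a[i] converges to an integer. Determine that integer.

The characteristic equation is r^2 - 3r - 18 = 0, which factors as (r - 6)(r + 3) = 0.
So the roots are 6 and -3. Since |6| > |-3| and the coefficient of 6^i is non-zero, the ratio tends to 6.

6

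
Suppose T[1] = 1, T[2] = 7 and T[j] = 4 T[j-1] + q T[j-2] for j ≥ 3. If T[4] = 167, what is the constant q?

T[3] = 28 + q
T[4] = 112 + 11q
So 112 + 11q = 167, giving q = 5.

5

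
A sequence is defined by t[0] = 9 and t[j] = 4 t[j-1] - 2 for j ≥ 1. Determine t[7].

t[1] = 4·9 - 2 = 34
t[2] = 4·34 - 2 = 134
t[3] = 4·134 - 2 = 534
t[4] = 4·534 - 2 = 2134
t[5] = 4·2134 - 2 = 8534
t[6] = 4·8534 - 2 = 34134
t[7] = 4·34134 - 2 = 136534

136534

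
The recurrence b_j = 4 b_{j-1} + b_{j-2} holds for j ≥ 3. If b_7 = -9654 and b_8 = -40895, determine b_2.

Rearranging, b_{j-2} = b_j - 4 b_{j-1}.
b_6 = -40895 - 4*(-9654) = -2279
b_5 = -9654 - 4*(-2279) = -538
b_4 = -2279 - 4*(-538) = -127
b_3 = -538 - 4*(-127) = -30
b_2 = -127 - 4*(-30) = -7

-7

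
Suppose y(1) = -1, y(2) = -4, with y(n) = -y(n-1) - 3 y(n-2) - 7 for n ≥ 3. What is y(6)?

-10

y(3) = -(-4) - 3*(-1) - 7 = 0
y(4) = -0 - 3*(-4) - 7 = 5
y(5) = -5 - 3*0 - 7 = -12
y(6) = -(-12) - 3*5 - 7 = -10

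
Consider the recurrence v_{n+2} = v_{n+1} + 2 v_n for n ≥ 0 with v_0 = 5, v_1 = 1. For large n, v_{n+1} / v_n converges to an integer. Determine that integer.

2

The characteristic equation is r^2 - r - 2 = 0, which factors as (r - 2)(r + 1) = 0.
So the roots are 2 and -1. Since |2| > |-1| and the coefficient of 2^n is non-zero, the ratio tends to 2.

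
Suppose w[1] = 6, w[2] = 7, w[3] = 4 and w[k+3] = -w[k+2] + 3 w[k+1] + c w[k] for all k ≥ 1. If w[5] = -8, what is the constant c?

-3

w[4] = 17 + 6c
w[5] = -5 + c
So -5 + c = -8, giving c = -3.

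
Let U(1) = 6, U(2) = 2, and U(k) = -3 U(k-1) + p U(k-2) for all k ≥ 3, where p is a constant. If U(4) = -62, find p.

U(3) = -6 + 6p
U(4) = 18 - 16p
So 18 - 16p = -62, giving p = 5.

5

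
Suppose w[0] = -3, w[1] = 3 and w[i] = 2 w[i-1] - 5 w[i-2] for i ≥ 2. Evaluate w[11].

-27333

w[2] = 2·3 - 5·(-3) = 21
w[3] = 2·21 - 5·3 = 27
w[4] = 2·27 - 5·21 = -51
w[5] = 2·(-51) - 5·27 = -237
w[6] = 2·(-237) - 5·(-51) = -219
w[7] = 2·(-219) - 5·(-237) = 747
w[8] = 2·747 - 5·(-219) = 2589
w[9] = 2·2589 - 5·747 = 1443
w[10] = 2·1443 - 5·2589 = -10059
w[11] = 2·(-10059) - 5·1443 = -27333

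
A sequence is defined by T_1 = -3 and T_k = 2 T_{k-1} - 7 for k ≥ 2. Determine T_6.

-313

T_2 = 2*(-3) - 7 = -13
T_3 = 2*(-13) - 7 = -33
T_4 = 2*(-33) - 7 = -73
T_5 = 2*(-73) - 7 = -153
T_6 = 2*(-153) - 7 = -313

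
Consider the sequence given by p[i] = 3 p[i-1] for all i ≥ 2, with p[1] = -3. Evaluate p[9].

p[2] = 3*(-3) = -9
p[3] = 3*(-9) = -27
p[4] = 3*(-27) = -81
p[5] = 3*(-81) = -243
p[6] = 3*(-243) = -729
p[7] = 3*(-729) = -2187
p[8] = 3*(-2187) = -6561
p[9] = 3*(-6561) = -19683

-19683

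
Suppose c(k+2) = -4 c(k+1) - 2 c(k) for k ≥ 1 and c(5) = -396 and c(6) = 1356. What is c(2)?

3

Rearranging, c(k-2) = (c(k) + 4 c(k-1)) / -2.
c(4) = (1356 + 4(-396)) / -2 = -228/-2 = 114
c(3) = (-396 + 4(114)) / -2 = 60/-2 = -30
c(2) = (114 + 4(-30)) / -2 = -6/-2 = 3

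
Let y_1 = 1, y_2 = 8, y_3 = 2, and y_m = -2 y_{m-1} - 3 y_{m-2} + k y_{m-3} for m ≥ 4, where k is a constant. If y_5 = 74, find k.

4

y_4 = -28 + k
y_5 = 50 + 6k
So 50 + 6k = 74, giving k = 4.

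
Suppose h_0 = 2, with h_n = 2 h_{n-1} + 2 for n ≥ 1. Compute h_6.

254

h_1 = 2·2 + 2 = 6
h_2 = 2·6 + 2 = 14
h_3 = 2·14 + 2 = 30
h_4 = 2·30 + 2 = 62
h_5 = 2·62 + 2 = 126
h_6 = 2·126 + 2 = 254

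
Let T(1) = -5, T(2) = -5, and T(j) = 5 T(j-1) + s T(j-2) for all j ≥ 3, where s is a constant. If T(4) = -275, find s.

5

T(3) = -25 - 5s
T(4) = -125 - 30s
So -125 - 30s = -275, giving s = 5.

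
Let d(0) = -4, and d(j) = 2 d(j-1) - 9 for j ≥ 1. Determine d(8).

d(1) = 2(-4) - 9 = -17
d(2) = 2(-17) - 9 = -43
d(3) = 2(-43) - 9 = -95
d(4) = 2(-95) - 9 = -199
d(5) = 2(-199) - 9 = -407
d(6) = 2(-407) - 9 = -823
d(7) = 2(-823) - 9 = -1655
d(8) = 2(-1655) - 9 = -3319

-3319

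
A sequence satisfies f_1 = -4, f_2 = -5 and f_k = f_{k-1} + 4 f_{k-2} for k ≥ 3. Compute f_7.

f_3 = (-5) + 4·(-4) = -21
f_4 = (-21) + 4·(-5) = -41
f_5 = (-41) + 4·(-21) = -125
f_6 = (-125) + 4·(-41) = -289
f_7 = (-289) + 4·(-125) = -789

-789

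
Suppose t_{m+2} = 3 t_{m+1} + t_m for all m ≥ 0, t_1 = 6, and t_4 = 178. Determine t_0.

-2

Let t_0 = z.
t_2 = 18 + z
t_3 = 60 + 3z
t_4 = 198 + 10z
So 198 + 10z = 178, giving z = -2.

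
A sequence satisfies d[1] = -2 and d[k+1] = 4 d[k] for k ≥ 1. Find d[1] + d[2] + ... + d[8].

-43690

d[2] = 4*(-2) = -8
d[3] = 4*(-8) = -32
d[4] = 4*(-32) = -128
d[5] = 4*(-128) = -512
d[6] = 4*(-512) = -2048
d[7] = 4*(-2048) = -8192
d[8] = 4*(-8192) = -32768
Sum = (-2) + (-8) + (-32) + (-128) + (-512) + (-2048) + (-8192) + (-32768) = -43690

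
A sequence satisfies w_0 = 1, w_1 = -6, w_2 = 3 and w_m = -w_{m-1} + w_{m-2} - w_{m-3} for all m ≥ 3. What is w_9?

-378

w_3 = -3 + (-6) - 1 = -10
w_4 = -(-10) + 3 - (-6) = 19
w_5 = -19 + (-10) - 3 = -32
w_6 = -(-32) + 19 - (-10) = 61
w_7 = -61 + (-32) - 19 = -112
w_8 = -(-112) + 61 - (-32) = 205
w_9 = -205 + (-112) - 61 = -378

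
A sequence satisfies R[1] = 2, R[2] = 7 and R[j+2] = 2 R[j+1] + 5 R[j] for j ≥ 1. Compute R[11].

R[3] = 2*7 + 5*2 = 24
R[4] = 2*24 + 5*7 = 83
R[5] = 2*83 + 5*24 = 286
R[6] = 2*286 + 5*83 = 987
R[7] = 2*987 + 5*286 = 3404
R[8] = 2*3404 + 5*987 = 11743
R[9] = 2*11743 + 5*3404 = 40506
R[10] = 2*40506 + 5*11743 = 139727
R[11] = 2*139727 + 5*40506 = 481984

481984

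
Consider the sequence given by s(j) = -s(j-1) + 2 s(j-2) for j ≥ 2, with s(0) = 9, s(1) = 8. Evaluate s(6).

s(2) = -8 + 2*9 = 10
s(3) = -10 + 2*8 = 6
s(4) = -6 + 2*10 = 14
s(5) = -14 + 2*6 = -2
s(6) = -(-2) + 2*14 = 30

30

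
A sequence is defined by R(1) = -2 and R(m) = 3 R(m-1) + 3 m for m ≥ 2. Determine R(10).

34428

R(2) = 3*(-2) + 6 = 0
R(3) = 3*0 + 9 = 9
R(4) = 3*9 + 12 = 39
R(5) = 3*39 + 15 = 132
R(6) = 3*132 + 18 = 414
R(7) = 3*414 + 21 = 1263
R(8) = 3*1263 + 24 = 3813
R(9) = 3*3813 + 27 = 11466
R(10) = 3*11466 + 30 = 34428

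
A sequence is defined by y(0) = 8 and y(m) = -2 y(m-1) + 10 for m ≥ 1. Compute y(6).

y(1) = -2(8) + 10 = -6
y(2) = -2(-6) + 10 = 22
y(3) = -2(22) + 10 = -34
y(4) = -2(-34) + 10 = 78
y(5) = -2(78) + 10 = -146
y(6) = -2(-146) + 10 = 302

302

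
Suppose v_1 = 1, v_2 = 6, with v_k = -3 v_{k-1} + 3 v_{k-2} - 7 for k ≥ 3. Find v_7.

v_3 = -3*6 + 3*1 - 7 = -22
v_4 = -3*(-22) + 3*6 - 7 = 77
v_5 = -3*77 + 3*(-22) - 7 = -304
v_6 = -3*(-304) + 3*77 - 7 = 1136
v_7 = -3*1136 + 3*(-304) - 7 = -4327

-4327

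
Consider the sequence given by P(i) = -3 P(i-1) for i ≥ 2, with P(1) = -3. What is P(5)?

-243

P(2) = -3(-3) = 9
P(3) = -3(9) = -27
P(4) = -3(-27) = 81
P(5) = -3(81) = -243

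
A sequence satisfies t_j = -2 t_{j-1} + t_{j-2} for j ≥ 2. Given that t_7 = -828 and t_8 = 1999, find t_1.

Rearranging, t_{j-2} = t_j + 2 t_{j-1}.
t_6 = 1999 + 2*(-828) = 343
t_5 = -828 + 2*343 = -142
t_4 = 343 + 2*(-142) = 59
t_3 = -142 + 2*59 = -24
t_2 = 59 + 2*(-24) = 11
t_1 = -24 + 2*11 = -2

-2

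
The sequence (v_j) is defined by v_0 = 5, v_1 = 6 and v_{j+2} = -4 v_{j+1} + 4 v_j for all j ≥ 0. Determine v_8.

-97024

v_2 = -4(6) + 4(5) = -4
v_3 = -4(-4) + 4(6) = 40
v_4 = -4(40) + 4(-4) = -176
v_5 = -4(-176) + 4(40) = 864
v_6 = -4(864) + 4(-176) = -4160
v_7 = -4(-4160) + 4(864) = 20096
v_8 = -4(20096) + 4(-4160) = -97024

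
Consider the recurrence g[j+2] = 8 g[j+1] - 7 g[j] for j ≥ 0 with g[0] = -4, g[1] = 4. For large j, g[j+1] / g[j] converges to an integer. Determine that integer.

7

The characteristic equation is r^2 - 8r + 7 = 0, which factors as (r - 7)(r - 1) = 0.
So the roots are 7 and 1. Since |7| > |1| and the coefficient of 7^j is non-zero, the ratio tends to 7.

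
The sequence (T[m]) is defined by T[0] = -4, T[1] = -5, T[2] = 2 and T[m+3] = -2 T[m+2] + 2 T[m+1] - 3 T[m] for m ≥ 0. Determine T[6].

T[3] = -2(2) + 2(-5) - 3(-4) = -2
T[4] = -2(-2) + 2(2) - 3(-5) = 23
T[5] = -2(23) + 2(-2) - 3(2) = -56
T[6] = -2(-56) + 2(23) - 3(-2) = 164

164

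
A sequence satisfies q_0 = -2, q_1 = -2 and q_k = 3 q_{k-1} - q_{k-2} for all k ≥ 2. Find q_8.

q_2 = 3·(-2) - (-2) = -4
q_3 = 3·(-4) - (-2) = -10
q_4 = 3·(-10) - (-4) = -26
q_5 = 3·(-26) - (-10) = -68
q_6 = 3·(-68) - (-26) = -178
q_7 = 3·(-178) - (-68) = -466
q_8 = 3·(-466) - (-178) = -1220

-1220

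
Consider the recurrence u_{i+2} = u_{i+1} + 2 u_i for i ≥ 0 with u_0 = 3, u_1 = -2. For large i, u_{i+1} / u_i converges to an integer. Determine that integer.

The characteristic equation is r^2 - r - 2 = 0, which factors as (r - 2)(r + 1) = 0.
So the roots are 2 and -1. Since |2| > |-1| and the coefficient of 2^i is non-zero, the ratio tends to 2.

2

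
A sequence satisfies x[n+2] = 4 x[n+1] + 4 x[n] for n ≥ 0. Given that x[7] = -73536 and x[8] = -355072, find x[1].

Rearranging, x[n-2] = (x[n] - 4 x[n-1]) / 4.
x[6] = (-355072 - 4·(-73536)) / 4 = -60928/4 = -15232
x[5] = (-73536 - 4·(-15232)) / 4 = -12608/4 = -3152
x[4] = (-15232 - 4·(-3152)) / 4 = -2624/4 = -656
x[3] = (-3152 - 4·(-656)) / 4 = -528/4 = -132
x[2] = (-656 - 4·(-132)) / 4 = -128/4 = -32
x[1] = (-132 - 4·(-32)) / 4 = -4/4 = -1

-1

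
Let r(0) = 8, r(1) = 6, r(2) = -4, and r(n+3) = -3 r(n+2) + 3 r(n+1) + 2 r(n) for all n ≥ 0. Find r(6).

r(3) = -3(-4) + 3(6) + 2(8) = 46
r(4) = -3(46) + 3(-4) + 2(6) = -138
r(5) = -3(-138) + 3(46) + 2(-4) = 544
r(6) = -3(544) + 3(-138) + 2(46) = -1954

-1954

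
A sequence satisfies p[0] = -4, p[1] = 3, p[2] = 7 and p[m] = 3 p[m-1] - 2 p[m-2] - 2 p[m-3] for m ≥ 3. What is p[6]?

p[3] = 3(7) - 2(3) - 2(-4) = 23
p[4] = 3(23) - 2(7) - 2(3) = 49
p[5] = 3(49) - 2(23) - 2(7) = 87
p[6] = 3(87) - 2(49) - 2(23) = 117

117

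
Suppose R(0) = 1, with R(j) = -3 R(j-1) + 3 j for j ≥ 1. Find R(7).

-951

R(1) = -3*1 + 3 = 0
R(2) = -3*0 + 6 = 6
R(3) = -3*6 + 9 = -9
R(4) = -3*(-9) + 12 = 39
R(5) = -3*39 + 15 = -102
R(6) = -3*(-102) + 18 = 324
R(7) = -3*324 + 21 = -951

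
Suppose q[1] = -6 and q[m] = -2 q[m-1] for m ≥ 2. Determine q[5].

q[2] = -2*(-6) = 12
q[3] = -2*12 = -24
q[4] = -2*(-24) = 48
q[5] = -2*48 = -96

-96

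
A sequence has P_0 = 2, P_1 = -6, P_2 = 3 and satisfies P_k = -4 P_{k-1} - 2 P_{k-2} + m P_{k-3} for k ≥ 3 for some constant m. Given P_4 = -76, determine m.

P_3 = 2m
P_4 = -6 - 14m
So -6 - 14m = -76, giving m = 5.

5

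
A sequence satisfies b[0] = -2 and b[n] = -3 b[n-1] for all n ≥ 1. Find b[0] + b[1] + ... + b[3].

b[1] = -3(-2) = 6
b[2] = -3(6) = -18
b[3] = -3(-18) = 54
Sum = (-2) + 6 + (-18) + 54 = 40

40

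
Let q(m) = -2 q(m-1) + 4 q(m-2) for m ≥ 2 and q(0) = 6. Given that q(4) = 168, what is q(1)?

1

Let q(1) = y.
q(2) = 24 - 2y
q(3) = -48 + 8y
q(4) = 192 - 24y
So 192 - 24y = 168, giving y = 1.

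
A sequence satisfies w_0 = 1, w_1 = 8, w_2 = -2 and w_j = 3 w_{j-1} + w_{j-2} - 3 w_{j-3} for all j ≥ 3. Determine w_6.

w_3 = 3(-2) + 8 - 3(1) = -1
w_4 = 3(-1) + (-2) - 3(8) = -29
w_5 = 3(-29) + (-1) - 3(-2) = -82
w_6 = 3(-82) + (-29) - 3(-1) = -272

-272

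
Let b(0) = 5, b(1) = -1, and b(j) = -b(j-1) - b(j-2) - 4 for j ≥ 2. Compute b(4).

b(2) = -(-1) - 5 - 4 = -8
b(3) = -(-8) - (-1) - 4 = 5
b(4) = -5 - (-8) - 4 = -1

-1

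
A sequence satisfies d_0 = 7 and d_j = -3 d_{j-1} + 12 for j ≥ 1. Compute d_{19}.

-4649045865

The fixed point is 12/(1 + 3) = 3, so d_j - 3 = -3(d_{j-1} - 3).
Hence d_j = 4·(-3)^j + 3.
d_{19} = 4·(-3)^{19} + 3 = 4·-1162261467 + 3 = -4649045865.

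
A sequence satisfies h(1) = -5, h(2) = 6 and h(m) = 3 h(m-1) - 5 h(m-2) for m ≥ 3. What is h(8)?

h(3) = 3(6) - 5(-5) = 43
h(4) = 3(43) - 5(6) = 99
h(5) = 3(99) - 5(43) = 82
h(6) = 3(82) - 5(99) = -249
h(7) = 3(-249) - 5(82) = -1157
h(8) = 3(-1157) - 5(-249) = -2226

-2226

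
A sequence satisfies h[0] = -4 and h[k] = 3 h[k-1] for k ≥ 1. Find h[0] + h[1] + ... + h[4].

-484

h[1] = 3·(-4) = -12
h[2] = 3·(-12) = -36
h[3] = 3·(-36) = -108
h[4] = 3·(-108) = -324
Sum = (-4) + (-12) + (-36) + (-108) + (-324) = -484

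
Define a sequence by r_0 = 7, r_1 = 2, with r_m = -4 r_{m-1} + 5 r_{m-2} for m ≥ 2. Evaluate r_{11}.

r_2 = -4(2) + 5(7) = 27
r_3 = -4(27) + 5(2) = -98
r_4 = -4(-98) + 5(27) = 527
r_5 = -4(527) + 5(-98) = -2598
r_6 = -4(-2598) + 5(527) = 13027
r_7 = -4(13027) + 5(-2598) = -65098
r_8 = -4(-65098) + 5(13027) = 325527
r_9 = -4(325527) + 5(-65098) = -1627598
r_{10} = -4(-1627598) + 5(325527) = 8138027
r_{11} = -4(8138027) + 5(-1627598) = -40690098

-40690098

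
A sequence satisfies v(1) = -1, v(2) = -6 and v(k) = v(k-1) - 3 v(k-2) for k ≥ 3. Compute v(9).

249

v(3) = (-6) - 3*(-1) = -3
v(4) = (-3) - 3*(-6) = 15
v(5) = 15 - 3*(-3) = 24
v(6) = 24 - 3*15 = -21
v(7) = (-21) - 3*24 = -93
v(8) = (-93) - 3*(-21) = -30
v(9) = (-30) - 3*(-93) = 249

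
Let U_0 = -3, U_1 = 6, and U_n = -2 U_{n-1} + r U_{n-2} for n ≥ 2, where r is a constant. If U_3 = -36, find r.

U_2 = -12 - 3r
U_3 = 24 + 12r
So 24 + 12r = -36, giving r = -5.

-5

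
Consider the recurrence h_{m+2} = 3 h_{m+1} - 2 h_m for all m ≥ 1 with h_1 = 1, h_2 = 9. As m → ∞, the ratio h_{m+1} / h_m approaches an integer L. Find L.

The characteristic equation is r^2 - 3r + 2 = 0, which factors as (r - 2)(r - 1) = 0.
So the roots are 2 and 1. Since |2| > |1| and the coefficient of 2^m is non-zero, the ratio tends to 2.

2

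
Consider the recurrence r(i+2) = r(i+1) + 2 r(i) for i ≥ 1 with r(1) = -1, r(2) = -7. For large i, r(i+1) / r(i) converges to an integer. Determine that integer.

2

The characteristic equation is r^2 - r - 2 = 0, which factors as (r - 2)(r + 1) = 0.
So the roots are 2 and -1. Since |2| > |-1| and the coefficient of 2^i is non-zero, the ratio tends to 2.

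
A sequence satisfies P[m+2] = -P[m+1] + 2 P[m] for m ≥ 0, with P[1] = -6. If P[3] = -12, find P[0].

Let P[0] = x.
P[2] = 6 + 2x
P[3] = -18 - 2x
So -18 - 2x = -12, giving x = -3.

-3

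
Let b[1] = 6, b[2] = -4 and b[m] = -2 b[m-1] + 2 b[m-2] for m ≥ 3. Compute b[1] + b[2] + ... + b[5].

b[3] = -2(-4) + 2(6) = 20
b[4] = -2(20) + 2(-4) = -48
b[5] = -2(-48) + 2(20) = 136
Sum = 6 + (-4) + 20 + (-48) + 136 = 110

110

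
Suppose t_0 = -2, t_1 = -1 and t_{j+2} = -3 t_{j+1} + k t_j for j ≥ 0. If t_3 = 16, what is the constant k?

t_2 = 3 - 2k
t_3 = -9 + 5k
So -9 + 5k = 16, giving k = 5.

5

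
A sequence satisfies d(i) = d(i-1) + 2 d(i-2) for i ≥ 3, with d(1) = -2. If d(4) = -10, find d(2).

Let d(2) = v.
d(3) = -4 + v
d(4) = -4 + 3v
So -4 + 3v = -10, giving v = -2.

-2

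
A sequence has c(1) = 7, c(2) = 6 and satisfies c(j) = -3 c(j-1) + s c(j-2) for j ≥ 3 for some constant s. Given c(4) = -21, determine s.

5

c(3) = -18 + 7s
c(4) = 54 - 15s
So 54 - 15s = -21, giving s = 5.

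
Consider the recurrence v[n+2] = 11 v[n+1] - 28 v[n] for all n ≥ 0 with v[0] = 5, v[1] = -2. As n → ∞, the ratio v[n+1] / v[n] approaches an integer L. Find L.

7

The characteristic equation is r^2 - 11r + 28 = 0, which factors as (r - 7)(r - 4) = 0.
So the roots are 7 and 4. Since |7| > |4| and the coefficient of 7^n is non-zero, the ratio tends to 7.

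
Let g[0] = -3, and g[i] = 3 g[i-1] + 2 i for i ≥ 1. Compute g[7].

-3289

g[1] = 3·(-3) + 2 = -7
g[2] = 3·(-7) + 4 = -17
g[3] = 3·(-17) + 6 = -45
g[4] = 3·(-45) + 8 = -127
g[5] = 3·(-127) + 10 = -371
g[6] = 3·(-371) + 12 = -1101
g[7] = 3·(-1101) + 14 = -3289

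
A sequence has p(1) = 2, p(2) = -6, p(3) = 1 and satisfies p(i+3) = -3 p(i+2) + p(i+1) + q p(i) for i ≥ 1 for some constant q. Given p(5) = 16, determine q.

p(4) = -9 + 2q
p(5) = 28 - 12q
So 28 - 12q = 16, giving q = 1.

1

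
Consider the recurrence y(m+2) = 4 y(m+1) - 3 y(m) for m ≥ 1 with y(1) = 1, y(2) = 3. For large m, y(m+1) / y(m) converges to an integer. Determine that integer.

The characteristic equation is r^2 - 4r + 3 = 0, which factors as (r - 3)(r - 1) = 0.
So the roots are 3 and 1. Since |3| > |1| and the coefficient of 3^m is non-zero, the ratio tends to 3.

3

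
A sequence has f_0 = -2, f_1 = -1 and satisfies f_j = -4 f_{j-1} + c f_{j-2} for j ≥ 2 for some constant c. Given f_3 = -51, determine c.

f_2 = 4 - 2c
f_3 = -16 + 7c
So -16 + 7c = -51, giving c = -5.

-5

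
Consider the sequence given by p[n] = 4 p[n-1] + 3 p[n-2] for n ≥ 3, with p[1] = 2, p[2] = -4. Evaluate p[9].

p[3] = 4·(-4) + 3·2 = -10
p[4] = 4·(-10) + 3·(-4) = -52
p[5] = 4·(-52) + 3·(-10) = -238
p[6] = 4·(-238) + 3·(-52) = -1108
p[7] = 4·(-1108) + 3·(-238) = -5146
p[8] = 4·(-5146) + 3·(-1108) = -23908
p[9] = 4·(-23908) + 3·(-5146) = -111070

-111070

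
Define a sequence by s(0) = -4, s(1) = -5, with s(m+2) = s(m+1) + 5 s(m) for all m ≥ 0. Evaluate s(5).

-425

s(2) = (-5) + 5(-4) = -25
s(3) = (-25) + 5(-5) = -50
s(4) = (-50) + 5(-25) = -175
s(5) = (-175) + 5(-50) = -425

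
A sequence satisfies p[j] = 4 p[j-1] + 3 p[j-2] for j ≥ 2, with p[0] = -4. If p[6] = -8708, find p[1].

Let p[1] = x.
p[2] = -12 + 4x
p[3] = -48 + 19x
p[4] = -228 + 88x
p[5] = -1056 + 409x
p[6] = -4908 + 1900x
So -4908 + 1900x = -8708, giving x = -2.

-2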